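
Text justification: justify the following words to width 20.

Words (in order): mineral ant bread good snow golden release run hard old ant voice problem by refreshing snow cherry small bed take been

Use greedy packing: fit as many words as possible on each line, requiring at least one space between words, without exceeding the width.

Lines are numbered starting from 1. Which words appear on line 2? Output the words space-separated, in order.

Line 1: ['mineral', 'ant', 'bread'] (min_width=17, slack=3)
Line 2: ['good', 'snow', 'golden'] (min_width=16, slack=4)
Line 3: ['release', 'run', 'hard', 'old'] (min_width=20, slack=0)
Line 4: ['ant', 'voice', 'problem', 'by'] (min_width=20, slack=0)
Line 5: ['refreshing', 'snow'] (min_width=15, slack=5)
Line 6: ['cherry', 'small', 'bed'] (min_width=16, slack=4)
Line 7: ['take', 'been'] (min_width=9, slack=11)

Answer: good snow golden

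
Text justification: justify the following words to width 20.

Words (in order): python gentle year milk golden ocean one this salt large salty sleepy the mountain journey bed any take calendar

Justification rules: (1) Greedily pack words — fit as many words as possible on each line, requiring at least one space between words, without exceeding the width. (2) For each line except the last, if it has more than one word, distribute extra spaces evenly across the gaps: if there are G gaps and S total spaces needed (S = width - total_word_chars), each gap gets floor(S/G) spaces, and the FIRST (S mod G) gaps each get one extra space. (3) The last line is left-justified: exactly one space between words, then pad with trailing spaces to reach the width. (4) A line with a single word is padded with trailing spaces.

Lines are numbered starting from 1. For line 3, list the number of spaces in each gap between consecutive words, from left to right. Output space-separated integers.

Line 1: ['python', 'gentle', 'year'] (min_width=18, slack=2)
Line 2: ['milk', 'golden', 'ocean'] (min_width=17, slack=3)
Line 3: ['one', 'this', 'salt', 'large'] (min_width=19, slack=1)
Line 4: ['salty', 'sleepy', 'the'] (min_width=16, slack=4)
Line 5: ['mountain', 'journey', 'bed'] (min_width=20, slack=0)
Line 6: ['any', 'take', 'calendar'] (min_width=17, slack=3)

Answer: 2 1 1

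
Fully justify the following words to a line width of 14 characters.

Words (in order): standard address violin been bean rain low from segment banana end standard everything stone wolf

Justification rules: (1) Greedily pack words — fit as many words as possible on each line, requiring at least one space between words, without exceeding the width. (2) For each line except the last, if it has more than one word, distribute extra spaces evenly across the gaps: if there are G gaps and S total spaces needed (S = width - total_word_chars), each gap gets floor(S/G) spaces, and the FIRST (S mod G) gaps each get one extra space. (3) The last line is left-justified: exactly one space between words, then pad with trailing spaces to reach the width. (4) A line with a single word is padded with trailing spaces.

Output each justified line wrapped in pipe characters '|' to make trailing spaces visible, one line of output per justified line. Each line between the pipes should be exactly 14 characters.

Answer: |standard      |
|address violin|
|been bean rain|
|low       from|
|segment banana|
|end   standard|
|everything    |
|stone wolf    |

Derivation:
Line 1: ['standard'] (min_width=8, slack=6)
Line 2: ['address', 'violin'] (min_width=14, slack=0)
Line 3: ['been', 'bean', 'rain'] (min_width=14, slack=0)
Line 4: ['low', 'from'] (min_width=8, slack=6)
Line 5: ['segment', 'banana'] (min_width=14, slack=0)
Line 6: ['end', 'standard'] (min_width=12, slack=2)
Line 7: ['everything'] (min_width=10, slack=4)
Line 8: ['stone', 'wolf'] (min_width=10, slack=4)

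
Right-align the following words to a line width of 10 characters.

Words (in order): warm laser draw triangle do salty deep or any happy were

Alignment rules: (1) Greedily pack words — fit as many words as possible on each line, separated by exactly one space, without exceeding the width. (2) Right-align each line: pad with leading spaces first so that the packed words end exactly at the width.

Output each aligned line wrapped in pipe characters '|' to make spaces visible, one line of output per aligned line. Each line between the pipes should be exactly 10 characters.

Answer: |warm laser|
|      draw|
|  triangle|
|  do salty|
|   deep or|
| any happy|
|      were|

Derivation:
Line 1: ['warm', 'laser'] (min_width=10, slack=0)
Line 2: ['draw'] (min_width=4, slack=6)
Line 3: ['triangle'] (min_width=8, slack=2)
Line 4: ['do', 'salty'] (min_width=8, slack=2)
Line 5: ['deep', 'or'] (min_width=7, slack=3)
Line 6: ['any', 'happy'] (min_width=9, slack=1)
Line 7: ['were'] (min_width=4, slack=6)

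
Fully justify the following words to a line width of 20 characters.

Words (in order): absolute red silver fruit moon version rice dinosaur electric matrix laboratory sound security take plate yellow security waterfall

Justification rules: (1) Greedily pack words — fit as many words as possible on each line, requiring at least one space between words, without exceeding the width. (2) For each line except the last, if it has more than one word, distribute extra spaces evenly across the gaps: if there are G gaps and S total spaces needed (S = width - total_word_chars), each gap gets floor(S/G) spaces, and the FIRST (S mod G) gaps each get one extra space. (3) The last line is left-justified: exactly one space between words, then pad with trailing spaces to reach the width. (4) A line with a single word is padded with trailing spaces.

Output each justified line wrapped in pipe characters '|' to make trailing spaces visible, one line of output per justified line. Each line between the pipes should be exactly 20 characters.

Answer: |absolute  red silver|
|fruit  moon  version|
|rice        dinosaur|
|electric      matrix|
|laboratory     sound|
|security  take plate|
|yellow      security|
|waterfall           |

Derivation:
Line 1: ['absolute', 'red', 'silver'] (min_width=19, slack=1)
Line 2: ['fruit', 'moon', 'version'] (min_width=18, slack=2)
Line 3: ['rice', 'dinosaur'] (min_width=13, slack=7)
Line 4: ['electric', 'matrix'] (min_width=15, slack=5)
Line 5: ['laboratory', 'sound'] (min_width=16, slack=4)
Line 6: ['security', 'take', 'plate'] (min_width=19, slack=1)
Line 7: ['yellow', 'security'] (min_width=15, slack=5)
Line 8: ['waterfall'] (min_width=9, slack=11)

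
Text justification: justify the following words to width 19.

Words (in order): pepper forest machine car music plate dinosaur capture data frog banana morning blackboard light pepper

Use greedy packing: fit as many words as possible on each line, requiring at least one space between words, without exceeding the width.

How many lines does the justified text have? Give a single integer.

Answer: 7

Derivation:
Line 1: ['pepper', 'forest'] (min_width=13, slack=6)
Line 2: ['machine', 'car', 'music'] (min_width=17, slack=2)
Line 3: ['plate', 'dinosaur'] (min_width=14, slack=5)
Line 4: ['capture', 'data', 'frog'] (min_width=17, slack=2)
Line 5: ['banana', 'morning'] (min_width=14, slack=5)
Line 6: ['blackboard', 'light'] (min_width=16, slack=3)
Line 7: ['pepper'] (min_width=6, slack=13)
Total lines: 7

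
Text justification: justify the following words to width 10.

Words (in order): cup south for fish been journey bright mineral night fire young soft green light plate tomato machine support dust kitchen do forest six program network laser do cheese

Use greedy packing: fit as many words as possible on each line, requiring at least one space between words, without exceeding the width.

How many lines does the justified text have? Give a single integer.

Line 1: ['cup', 'south'] (min_width=9, slack=1)
Line 2: ['for', 'fish'] (min_width=8, slack=2)
Line 3: ['been'] (min_width=4, slack=6)
Line 4: ['journey'] (min_width=7, slack=3)
Line 5: ['bright'] (min_width=6, slack=4)
Line 6: ['mineral'] (min_width=7, slack=3)
Line 7: ['night', 'fire'] (min_width=10, slack=0)
Line 8: ['young', 'soft'] (min_width=10, slack=0)
Line 9: ['green'] (min_width=5, slack=5)
Line 10: ['light'] (min_width=5, slack=5)
Line 11: ['plate'] (min_width=5, slack=5)
Line 12: ['tomato'] (min_width=6, slack=4)
Line 13: ['machine'] (min_width=7, slack=3)
Line 14: ['support'] (min_width=7, slack=3)
Line 15: ['dust'] (min_width=4, slack=6)
Line 16: ['kitchen', 'do'] (min_width=10, slack=0)
Line 17: ['forest', 'six'] (min_width=10, slack=0)
Line 18: ['program'] (min_width=7, slack=3)
Line 19: ['network'] (min_width=7, slack=3)
Line 20: ['laser', 'do'] (min_width=8, slack=2)
Line 21: ['cheese'] (min_width=6, slack=4)
Total lines: 21

Answer: 21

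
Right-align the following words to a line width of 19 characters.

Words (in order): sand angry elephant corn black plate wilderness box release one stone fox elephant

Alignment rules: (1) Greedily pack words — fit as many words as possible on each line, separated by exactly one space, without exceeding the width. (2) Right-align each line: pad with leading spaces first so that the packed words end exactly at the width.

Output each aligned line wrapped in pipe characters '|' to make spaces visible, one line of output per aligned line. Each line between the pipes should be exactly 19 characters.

Line 1: ['sand', 'angry', 'elephant'] (min_width=19, slack=0)
Line 2: ['corn', 'black', 'plate'] (min_width=16, slack=3)
Line 3: ['wilderness', 'box'] (min_width=14, slack=5)
Line 4: ['release', 'one', 'stone'] (min_width=17, slack=2)
Line 5: ['fox', 'elephant'] (min_width=12, slack=7)

Answer: |sand angry elephant|
|   corn black plate|
|     wilderness box|
|  release one stone|
|       fox elephant|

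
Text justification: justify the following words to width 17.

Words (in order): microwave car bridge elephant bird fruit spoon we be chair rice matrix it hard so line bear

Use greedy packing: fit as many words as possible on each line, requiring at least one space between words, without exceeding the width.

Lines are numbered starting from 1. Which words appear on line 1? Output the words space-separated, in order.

Answer: microwave car

Derivation:
Line 1: ['microwave', 'car'] (min_width=13, slack=4)
Line 2: ['bridge', 'elephant'] (min_width=15, slack=2)
Line 3: ['bird', 'fruit', 'spoon'] (min_width=16, slack=1)
Line 4: ['we', 'be', 'chair', 'rice'] (min_width=16, slack=1)
Line 5: ['matrix', 'it', 'hard', 'so'] (min_width=17, slack=0)
Line 6: ['line', 'bear'] (min_width=9, slack=8)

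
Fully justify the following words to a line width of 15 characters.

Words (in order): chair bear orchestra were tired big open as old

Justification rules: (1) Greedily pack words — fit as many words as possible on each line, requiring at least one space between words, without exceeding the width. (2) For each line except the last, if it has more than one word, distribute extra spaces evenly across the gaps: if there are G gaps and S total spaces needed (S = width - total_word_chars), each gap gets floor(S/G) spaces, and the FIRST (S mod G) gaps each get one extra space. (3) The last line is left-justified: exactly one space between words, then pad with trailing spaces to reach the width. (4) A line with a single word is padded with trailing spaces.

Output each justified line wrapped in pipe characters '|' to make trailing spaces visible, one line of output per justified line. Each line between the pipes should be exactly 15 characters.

Line 1: ['chair', 'bear'] (min_width=10, slack=5)
Line 2: ['orchestra', 'were'] (min_width=14, slack=1)
Line 3: ['tired', 'big', 'open'] (min_width=14, slack=1)
Line 4: ['as', 'old'] (min_width=6, slack=9)

Answer: |chair      bear|
|orchestra  were|
|tired  big open|
|as old         |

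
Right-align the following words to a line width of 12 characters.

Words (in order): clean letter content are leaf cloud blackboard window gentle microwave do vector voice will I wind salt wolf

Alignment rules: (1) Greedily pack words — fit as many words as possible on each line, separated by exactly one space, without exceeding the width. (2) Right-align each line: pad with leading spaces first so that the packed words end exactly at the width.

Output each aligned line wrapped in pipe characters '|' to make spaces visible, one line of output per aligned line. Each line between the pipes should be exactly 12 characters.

Line 1: ['clean', 'letter'] (min_width=12, slack=0)
Line 2: ['content', 'are'] (min_width=11, slack=1)
Line 3: ['leaf', 'cloud'] (min_width=10, slack=2)
Line 4: ['blackboard'] (min_width=10, slack=2)
Line 5: ['window'] (min_width=6, slack=6)
Line 6: ['gentle'] (min_width=6, slack=6)
Line 7: ['microwave', 'do'] (min_width=12, slack=0)
Line 8: ['vector', 'voice'] (min_width=12, slack=0)
Line 9: ['will', 'I', 'wind'] (min_width=11, slack=1)
Line 10: ['salt', 'wolf'] (min_width=9, slack=3)

Answer: |clean letter|
| content are|
|  leaf cloud|
|  blackboard|
|      window|
|      gentle|
|microwave do|
|vector voice|
| will I wind|
|   salt wolf|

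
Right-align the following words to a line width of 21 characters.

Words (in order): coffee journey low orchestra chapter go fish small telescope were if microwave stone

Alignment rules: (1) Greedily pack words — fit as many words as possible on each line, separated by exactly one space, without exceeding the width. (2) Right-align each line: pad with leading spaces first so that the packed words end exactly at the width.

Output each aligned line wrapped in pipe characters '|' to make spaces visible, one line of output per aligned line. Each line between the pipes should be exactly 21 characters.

Line 1: ['coffee', 'journey', 'low'] (min_width=18, slack=3)
Line 2: ['orchestra', 'chapter', 'go'] (min_width=20, slack=1)
Line 3: ['fish', 'small', 'telescope'] (min_width=20, slack=1)
Line 4: ['were', 'if', 'microwave'] (min_width=17, slack=4)
Line 5: ['stone'] (min_width=5, slack=16)

Answer: |   coffee journey low|
| orchestra chapter go|
| fish small telescope|
|    were if microwave|
|                stone|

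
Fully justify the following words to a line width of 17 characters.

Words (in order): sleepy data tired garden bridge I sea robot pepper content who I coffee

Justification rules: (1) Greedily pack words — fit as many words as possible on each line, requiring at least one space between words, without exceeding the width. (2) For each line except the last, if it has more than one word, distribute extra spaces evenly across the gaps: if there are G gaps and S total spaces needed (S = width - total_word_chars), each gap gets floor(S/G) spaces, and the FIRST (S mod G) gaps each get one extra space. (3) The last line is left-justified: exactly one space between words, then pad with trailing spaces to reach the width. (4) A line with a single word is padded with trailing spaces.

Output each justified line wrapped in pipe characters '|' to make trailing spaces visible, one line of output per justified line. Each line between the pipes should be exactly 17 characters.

Line 1: ['sleepy', 'data', 'tired'] (min_width=17, slack=0)
Line 2: ['garden', 'bridge', 'I'] (min_width=15, slack=2)
Line 3: ['sea', 'robot', 'pepper'] (min_width=16, slack=1)
Line 4: ['content', 'who', 'I'] (min_width=13, slack=4)
Line 5: ['coffee'] (min_width=6, slack=11)

Answer: |sleepy data tired|
|garden  bridge  I|
|sea  robot pepper|
|content   who   I|
|coffee           |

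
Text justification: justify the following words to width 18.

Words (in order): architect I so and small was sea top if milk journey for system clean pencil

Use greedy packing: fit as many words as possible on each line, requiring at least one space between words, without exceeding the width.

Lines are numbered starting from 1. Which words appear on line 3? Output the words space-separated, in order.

Answer: if milk journey

Derivation:
Line 1: ['architect', 'I', 'so', 'and'] (min_width=18, slack=0)
Line 2: ['small', 'was', 'sea', 'top'] (min_width=17, slack=1)
Line 3: ['if', 'milk', 'journey'] (min_width=15, slack=3)
Line 4: ['for', 'system', 'clean'] (min_width=16, slack=2)
Line 5: ['pencil'] (min_width=6, slack=12)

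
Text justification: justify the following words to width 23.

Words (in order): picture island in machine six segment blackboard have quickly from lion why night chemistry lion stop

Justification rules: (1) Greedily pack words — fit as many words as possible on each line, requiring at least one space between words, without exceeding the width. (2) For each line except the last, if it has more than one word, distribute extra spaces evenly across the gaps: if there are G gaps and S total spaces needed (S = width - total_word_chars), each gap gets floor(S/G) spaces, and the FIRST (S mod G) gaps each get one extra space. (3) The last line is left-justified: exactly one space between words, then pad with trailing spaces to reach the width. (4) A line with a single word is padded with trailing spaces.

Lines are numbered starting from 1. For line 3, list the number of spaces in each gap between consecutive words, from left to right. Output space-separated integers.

Answer: 1 1

Derivation:
Line 1: ['picture', 'island', 'in'] (min_width=17, slack=6)
Line 2: ['machine', 'six', 'segment'] (min_width=19, slack=4)
Line 3: ['blackboard', 'have', 'quickly'] (min_width=23, slack=0)
Line 4: ['from', 'lion', 'why', 'night'] (min_width=19, slack=4)
Line 5: ['chemistry', 'lion', 'stop'] (min_width=19, slack=4)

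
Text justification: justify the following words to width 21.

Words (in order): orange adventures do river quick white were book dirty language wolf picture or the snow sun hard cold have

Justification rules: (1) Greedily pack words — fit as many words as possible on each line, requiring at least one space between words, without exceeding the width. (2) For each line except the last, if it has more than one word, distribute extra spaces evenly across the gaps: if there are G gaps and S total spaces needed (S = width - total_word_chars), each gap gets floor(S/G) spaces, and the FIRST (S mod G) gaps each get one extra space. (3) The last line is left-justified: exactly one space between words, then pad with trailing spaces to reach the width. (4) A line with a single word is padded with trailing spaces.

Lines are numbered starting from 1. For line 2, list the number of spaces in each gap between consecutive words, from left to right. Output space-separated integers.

Line 1: ['orange', 'adventures', 'do'] (min_width=20, slack=1)
Line 2: ['river', 'quick', 'white'] (min_width=17, slack=4)
Line 3: ['were', 'book', 'dirty'] (min_width=15, slack=6)
Line 4: ['language', 'wolf', 'picture'] (min_width=21, slack=0)
Line 5: ['or', 'the', 'snow', 'sun', 'hard'] (min_width=20, slack=1)
Line 6: ['cold', 'have'] (min_width=9, slack=12)

Answer: 3 3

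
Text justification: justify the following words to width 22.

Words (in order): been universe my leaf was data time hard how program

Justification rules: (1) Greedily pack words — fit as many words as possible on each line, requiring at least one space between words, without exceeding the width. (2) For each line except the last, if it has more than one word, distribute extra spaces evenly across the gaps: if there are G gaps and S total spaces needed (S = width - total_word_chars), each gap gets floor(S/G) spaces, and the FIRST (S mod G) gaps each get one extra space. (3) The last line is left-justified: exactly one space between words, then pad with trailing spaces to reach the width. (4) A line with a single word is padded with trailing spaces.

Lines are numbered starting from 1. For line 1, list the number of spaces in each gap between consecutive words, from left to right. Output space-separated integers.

Line 1: ['been', 'universe', 'my', 'leaf'] (min_width=21, slack=1)
Line 2: ['was', 'data', 'time', 'hard', 'how'] (min_width=22, slack=0)
Line 3: ['program'] (min_width=7, slack=15)

Answer: 2 1 1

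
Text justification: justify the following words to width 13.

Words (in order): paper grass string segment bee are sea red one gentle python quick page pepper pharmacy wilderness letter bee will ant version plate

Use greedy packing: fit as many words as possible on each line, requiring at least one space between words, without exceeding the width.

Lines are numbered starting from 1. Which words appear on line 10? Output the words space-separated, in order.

Line 1: ['paper', 'grass'] (min_width=11, slack=2)
Line 2: ['string'] (min_width=6, slack=7)
Line 3: ['segment', 'bee'] (min_width=11, slack=2)
Line 4: ['are', 'sea', 'red'] (min_width=11, slack=2)
Line 5: ['one', 'gentle'] (min_width=10, slack=3)
Line 6: ['python', 'quick'] (min_width=12, slack=1)
Line 7: ['page', 'pepper'] (min_width=11, slack=2)
Line 8: ['pharmacy'] (min_width=8, slack=5)
Line 9: ['wilderness'] (min_width=10, slack=3)
Line 10: ['letter', 'bee'] (min_width=10, slack=3)
Line 11: ['will', 'ant'] (min_width=8, slack=5)
Line 12: ['version', 'plate'] (min_width=13, slack=0)

Answer: letter bee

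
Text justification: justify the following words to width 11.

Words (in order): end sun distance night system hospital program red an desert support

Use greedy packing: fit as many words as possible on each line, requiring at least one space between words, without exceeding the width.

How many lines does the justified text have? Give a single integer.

Answer: 8

Derivation:
Line 1: ['end', 'sun'] (min_width=7, slack=4)
Line 2: ['distance'] (min_width=8, slack=3)
Line 3: ['night'] (min_width=5, slack=6)
Line 4: ['system'] (min_width=6, slack=5)
Line 5: ['hospital'] (min_width=8, slack=3)
Line 6: ['program', 'red'] (min_width=11, slack=0)
Line 7: ['an', 'desert'] (min_width=9, slack=2)
Line 8: ['support'] (min_width=7, slack=4)
Total lines: 8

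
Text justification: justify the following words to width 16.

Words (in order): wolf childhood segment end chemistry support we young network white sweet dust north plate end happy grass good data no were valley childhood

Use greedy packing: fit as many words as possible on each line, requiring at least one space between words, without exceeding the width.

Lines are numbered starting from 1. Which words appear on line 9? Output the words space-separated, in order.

Line 1: ['wolf', 'childhood'] (min_width=14, slack=2)
Line 2: ['segment', 'end'] (min_width=11, slack=5)
Line 3: ['chemistry'] (min_width=9, slack=7)
Line 4: ['support', 'we', 'young'] (min_width=16, slack=0)
Line 5: ['network', 'white'] (min_width=13, slack=3)
Line 6: ['sweet', 'dust', 'north'] (min_width=16, slack=0)
Line 7: ['plate', 'end', 'happy'] (min_width=15, slack=1)
Line 8: ['grass', 'good', 'data'] (min_width=15, slack=1)
Line 9: ['no', 'were', 'valley'] (min_width=14, slack=2)
Line 10: ['childhood'] (min_width=9, slack=7)

Answer: no were valley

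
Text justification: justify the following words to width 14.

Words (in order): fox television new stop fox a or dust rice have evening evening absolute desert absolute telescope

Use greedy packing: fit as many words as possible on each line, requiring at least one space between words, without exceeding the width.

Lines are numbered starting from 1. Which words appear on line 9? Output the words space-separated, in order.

Answer: telescope

Derivation:
Line 1: ['fox', 'television'] (min_width=14, slack=0)
Line 2: ['new', 'stop', 'fox', 'a'] (min_width=14, slack=0)
Line 3: ['or', 'dust', 'rice'] (min_width=12, slack=2)
Line 4: ['have', 'evening'] (min_width=12, slack=2)
Line 5: ['evening'] (min_width=7, slack=7)
Line 6: ['absolute'] (min_width=8, slack=6)
Line 7: ['desert'] (min_width=6, slack=8)
Line 8: ['absolute'] (min_width=8, slack=6)
Line 9: ['telescope'] (min_width=9, slack=5)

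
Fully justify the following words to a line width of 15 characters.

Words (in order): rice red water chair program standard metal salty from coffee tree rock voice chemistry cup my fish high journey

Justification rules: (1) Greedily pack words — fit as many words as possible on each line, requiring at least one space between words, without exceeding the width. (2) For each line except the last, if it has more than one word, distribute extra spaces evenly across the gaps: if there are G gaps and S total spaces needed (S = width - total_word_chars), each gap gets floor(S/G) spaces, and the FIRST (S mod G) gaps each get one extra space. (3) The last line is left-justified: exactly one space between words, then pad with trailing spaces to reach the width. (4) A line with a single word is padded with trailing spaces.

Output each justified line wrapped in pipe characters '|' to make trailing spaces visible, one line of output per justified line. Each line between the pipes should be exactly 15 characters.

Answer: |rice  red water|
|chair   program|
|standard  metal|
|salty      from|
|coffee     tree|
|rock      voice|
|chemistry   cup|
|my   fish  high|
|journey        |

Derivation:
Line 1: ['rice', 'red', 'water'] (min_width=14, slack=1)
Line 2: ['chair', 'program'] (min_width=13, slack=2)
Line 3: ['standard', 'metal'] (min_width=14, slack=1)
Line 4: ['salty', 'from'] (min_width=10, slack=5)
Line 5: ['coffee', 'tree'] (min_width=11, slack=4)
Line 6: ['rock', 'voice'] (min_width=10, slack=5)
Line 7: ['chemistry', 'cup'] (min_width=13, slack=2)
Line 8: ['my', 'fish', 'high'] (min_width=12, slack=3)
Line 9: ['journey'] (min_width=7, slack=8)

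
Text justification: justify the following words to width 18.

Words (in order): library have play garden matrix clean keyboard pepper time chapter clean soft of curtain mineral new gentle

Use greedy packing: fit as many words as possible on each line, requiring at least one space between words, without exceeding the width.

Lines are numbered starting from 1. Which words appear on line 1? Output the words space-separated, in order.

Line 1: ['library', 'have', 'play'] (min_width=17, slack=1)
Line 2: ['garden', 'matrix'] (min_width=13, slack=5)
Line 3: ['clean', 'keyboard'] (min_width=14, slack=4)
Line 4: ['pepper', 'time'] (min_width=11, slack=7)
Line 5: ['chapter', 'clean', 'soft'] (min_width=18, slack=0)
Line 6: ['of', 'curtain', 'mineral'] (min_width=18, slack=0)
Line 7: ['new', 'gentle'] (min_width=10, slack=8)

Answer: library have play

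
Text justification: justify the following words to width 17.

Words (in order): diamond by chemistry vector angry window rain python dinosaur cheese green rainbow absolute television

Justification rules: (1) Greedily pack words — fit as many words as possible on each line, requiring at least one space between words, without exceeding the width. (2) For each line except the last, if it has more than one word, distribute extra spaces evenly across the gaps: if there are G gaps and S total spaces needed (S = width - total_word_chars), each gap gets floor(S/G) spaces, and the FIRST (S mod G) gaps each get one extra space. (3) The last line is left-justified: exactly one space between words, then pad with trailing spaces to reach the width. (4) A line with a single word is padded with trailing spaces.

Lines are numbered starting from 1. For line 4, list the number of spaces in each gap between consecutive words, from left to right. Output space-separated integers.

Line 1: ['diamond', 'by'] (min_width=10, slack=7)
Line 2: ['chemistry', 'vector'] (min_width=16, slack=1)
Line 3: ['angry', 'window', 'rain'] (min_width=17, slack=0)
Line 4: ['python', 'dinosaur'] (min_width=15, slack=2)
Line 5: ['cheese', 'green'] (min_width=12, slack=5)
Line 6: ['rainbow', 'absolute'] (min_width=16, slack=1)
Line 7: ['television'] (min_width=10, slack=7)

Answer: 3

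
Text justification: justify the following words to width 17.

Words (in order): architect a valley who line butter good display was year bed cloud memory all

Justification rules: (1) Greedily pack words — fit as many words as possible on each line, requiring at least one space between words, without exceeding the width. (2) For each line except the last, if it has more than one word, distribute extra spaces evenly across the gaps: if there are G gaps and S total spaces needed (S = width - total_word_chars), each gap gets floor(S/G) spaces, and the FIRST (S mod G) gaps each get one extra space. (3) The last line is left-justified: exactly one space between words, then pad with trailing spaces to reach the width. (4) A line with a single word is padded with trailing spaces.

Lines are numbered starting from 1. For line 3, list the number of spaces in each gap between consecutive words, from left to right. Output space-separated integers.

Line 1: ['architect', 'a'] (min_width=11, slack=6)
Line 2: ['valley', 'who', 'line'] (min_width=15, slack=2)
Line 3: ['butter', 'good'] (min_width=11, slack=6)
Line 4: ['display', 'was', 'year'] (min_width=16, slack=1)
Line 5: ['bed', 'cloud', 'memory'] (min_width=16, slack=1)
Line 6: ['all'] (min_width=3, slack=14)

Answer: 7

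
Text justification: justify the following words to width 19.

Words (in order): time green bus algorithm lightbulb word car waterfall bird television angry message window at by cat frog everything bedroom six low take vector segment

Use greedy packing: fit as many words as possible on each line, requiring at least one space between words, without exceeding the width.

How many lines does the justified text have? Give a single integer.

Line 1: ['time', 'green', 'bus'] (min_width=14, slack=5)
Line 2: ['algorithm', 'lightbulb'] (min_width=19, slack=0)
Line 3: ['word', 'car', 'waterfall'] (min_width=18, slack=1)
Line 4: ['bird', 'television'] (min_width=15, slack=4)
Line 5: ['angry', 'message'] (min_width=13, slack=6)
Line 6: ['window', 'at', 'by', 'cat'] (min_width=16, slack=3)
Line 7: ['frog', 'everything'] (min_width=15, slack=4)
Line 8: ['bedroom', 'six', 'low'] (min_width=15, slack=4)
Line 9: ['take', 'vector', 'segment'] (min_width=19, slack=0)
Total lines: 9

Answer: 9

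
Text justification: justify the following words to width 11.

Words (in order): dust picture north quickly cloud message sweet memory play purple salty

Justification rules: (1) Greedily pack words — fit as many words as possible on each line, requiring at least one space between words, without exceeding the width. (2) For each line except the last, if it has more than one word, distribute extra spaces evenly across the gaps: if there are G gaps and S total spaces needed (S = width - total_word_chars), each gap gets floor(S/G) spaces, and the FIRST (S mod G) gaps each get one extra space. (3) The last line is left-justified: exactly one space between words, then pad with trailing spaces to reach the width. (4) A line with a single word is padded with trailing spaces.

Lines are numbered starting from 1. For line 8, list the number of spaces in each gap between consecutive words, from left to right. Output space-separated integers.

Line 1: ['dust'] (min_width=4, slack=7)
Line 2: ['picture'] (min_width=7, slack=4)
Line 3: ['north'] (min_width=5, slack=6)
Line 4: ['quickly'] (min_width=7, slack=4)
Line 5: ['cloud'] (min_width=5, slack=6)
Line 6: ['message'] (min_width=7, slack=4)
Line 7: ['sweet'] (min_width=5, slack=6)
Line 8: ['memory', 'play'] (min_width=11, slack=0)
Line 9: ['purple'] (min_width=6, slack=5)
Line 10: ['salty'] (min_width=5, slack=6)

Answer: 1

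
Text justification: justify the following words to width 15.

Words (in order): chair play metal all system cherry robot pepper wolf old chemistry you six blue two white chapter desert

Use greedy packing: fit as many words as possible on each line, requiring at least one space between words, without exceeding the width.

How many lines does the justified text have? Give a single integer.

Line 1: ['chair', 'play'] (min_width=10, slack=5)
Line 2: ['metal', 'all'] (min_width=9, slack=6)
Line 3: ['system', 'cherry'] (min_width=13, slack=2)
Line 4: ['robot', 'pepper'] (min_width=12, slack=3)
Line 5: ['wolf', 'old'] (min_width=8, slack=7)
Line 6: ['chemistry', 'you'] (min_width=13, slack=2)
Line 7: ['six', 'blue', 'two'] (min_width=12, slack=3)
Line 8: ['white', 'chapter'] (min_width=13, slack=2)
Line 9: ['desert'] (min_width=6, slack=9)
Total lines: 9

Answer: 9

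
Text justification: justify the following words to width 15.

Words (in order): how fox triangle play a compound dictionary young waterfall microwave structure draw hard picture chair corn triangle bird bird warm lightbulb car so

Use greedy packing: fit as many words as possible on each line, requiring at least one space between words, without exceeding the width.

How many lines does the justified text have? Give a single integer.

Line 1: ['how', 'fox'] (min_width=7, slack=8)
Line 2: ['triangle', 'play', 'a'] (min_width=15, slack=0)
Line 3: ['compound'] (min_width=8, slack=7)
Line 4: ['dictionary'] (min_width=10, slack=5)
Line 5: ['young', 'waterfall'] (min_width=15, slack=0)
Line 6: ['microwave'] (min_width=9, slack=6)
Line 7: ['structure', 'draw'] (min_width=14, slack=1)
Line 8: ['hard', 'picture'] (min_width=12, slack=3)
Line 9: ['chair', 'corn'] (min_width=10, slack=5)
Line 10: ['triangle', 'bird'] (min_width=13, slack=2)
Line 11: ['bird', 'warm'] (min_width=9, slack=6)
Line 12: ['lightbulb', 'car'] (min_width=13, slack=2)
Line 13: ['so'] (min_width=2, slack=13)
Total lines: 13

Answer: 13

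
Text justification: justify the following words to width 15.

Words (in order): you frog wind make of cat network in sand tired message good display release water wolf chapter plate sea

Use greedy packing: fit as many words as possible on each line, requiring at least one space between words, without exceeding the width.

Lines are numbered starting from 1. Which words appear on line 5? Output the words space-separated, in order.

Answer: good display

Derivation:
Line 1: ['you', 'frog', 'wind'] (min_width=13, slack=2)
Line 2: ['make', 'of', 'cat'] (min_width=11, slack=4)
Line 3: ['network', 'in', 'sand'] (min_width=15, slack=0)
Line 4: ['tired', 'message'] (min_width=13, slack=2)
Line 5: ['good', 'display'] (min_width=12, slack=3)
Line 6: ['release', 'water'] (min_width=13, slack=2)
Line 7: ['wolf', 'chapter'] (min_width=12, slack=3)
Line 8: ['plate', 'sea'] (min_width=9, slack=6)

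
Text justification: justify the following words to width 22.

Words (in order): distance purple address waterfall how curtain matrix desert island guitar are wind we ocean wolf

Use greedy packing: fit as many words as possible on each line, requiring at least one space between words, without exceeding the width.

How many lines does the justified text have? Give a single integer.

Answer: 5

Derivation:
Line 1: ['distance', 'purple'] (min_width=15, slack=7)
Line 2: ['address', 'waterfall', 'how'] (min_width=21, slack=1)
Line 3: ['curtain', 'matrix', 'desert'] (min_width=21, slack=1)
Line 4: ['island', 'guitar', 'are', 'wind'] (min_width=22, slack=0)
Line 5: ['we', 'ocean', 'wolf'] (min_width=13, slack=9)
Total lines: 5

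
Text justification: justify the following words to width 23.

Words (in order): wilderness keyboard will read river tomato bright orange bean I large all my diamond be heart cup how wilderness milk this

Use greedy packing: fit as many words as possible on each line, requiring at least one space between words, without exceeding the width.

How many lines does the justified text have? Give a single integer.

Line 1: ['wilderness', 'keyboard'] (min_width=19, slack=4)
Line 2: ['will', 'read', 'river', 'tomato'] (min_width=22, slack=1)
Line 3: ['bright', 'orange', 'bean', 'I'] (min_width=20, slack=3)
Line 4: ['large', 'all', 'my', 'diamond', 'be'] (min_width=23, slack=0)
Line 5: ['heart', 'cup', 'how'] (min_width=13, slack=10)
Line 6: ['wilderness', 'milk', 'this'] (min_width=20, slack=3)
Total lines: 6

Answer: 6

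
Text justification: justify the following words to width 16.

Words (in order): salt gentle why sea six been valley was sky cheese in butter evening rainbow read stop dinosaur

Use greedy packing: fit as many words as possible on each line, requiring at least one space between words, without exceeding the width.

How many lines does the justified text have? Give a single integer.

Answer: 7

Derivation:
Line 1: ['salt', 'gentle', 'why'] (min_width=15, slack=1)
Line 2: ['sea', 'six', 'been'] (min_width=12, slack=4)
Line 3: ['valley', 'was', 'sky'] (min_width=14, slack=2)
Line 4: ['cheese', 'in', 'butter'] (min_width=16, slack=0)
Line 5: ['evening', 'rainbow'] (min_width=15, slack=1)
Line 6: ['read', 'stop'] (min_width=9, slack=7)
Line 7: ['dinosaur'] (min_width=8, slack=8)
Total lines: 7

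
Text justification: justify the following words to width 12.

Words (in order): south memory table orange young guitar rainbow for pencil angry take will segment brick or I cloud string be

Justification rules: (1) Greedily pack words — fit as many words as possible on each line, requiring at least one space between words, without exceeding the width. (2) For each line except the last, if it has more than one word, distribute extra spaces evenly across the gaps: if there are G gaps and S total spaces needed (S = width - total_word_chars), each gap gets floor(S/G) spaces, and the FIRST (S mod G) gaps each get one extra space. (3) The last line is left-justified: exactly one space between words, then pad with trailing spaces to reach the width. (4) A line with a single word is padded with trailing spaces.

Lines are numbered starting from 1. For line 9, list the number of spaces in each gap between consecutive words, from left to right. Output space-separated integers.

Line 1: ['south', 'memory'] (min_width=12, slack=0)
Line 2: ['table', 'orange'] (min_width=12, slack=0)
Line 3: ['young', 'guitar'] (min_width=12, slack=0)
Line 4: ['rainbow', 'for'] (min_width=11, slack=1)
Line 5: ['pencil', 'angry'] (min_width=12, slack=0)
Line 6: ['take', 'will'] (min_width=9, slack=3)
Line 7: ['segment'] (min_width=7, slack=5)
Line 8: ['brick', 'or', 'I'] (min_width=10, slack=2)
Line 9: ['cloud', 'string'] (min_width=12, slack=0)
Line 10: ['be'] (min_width=2, slack=10)

Answer: 1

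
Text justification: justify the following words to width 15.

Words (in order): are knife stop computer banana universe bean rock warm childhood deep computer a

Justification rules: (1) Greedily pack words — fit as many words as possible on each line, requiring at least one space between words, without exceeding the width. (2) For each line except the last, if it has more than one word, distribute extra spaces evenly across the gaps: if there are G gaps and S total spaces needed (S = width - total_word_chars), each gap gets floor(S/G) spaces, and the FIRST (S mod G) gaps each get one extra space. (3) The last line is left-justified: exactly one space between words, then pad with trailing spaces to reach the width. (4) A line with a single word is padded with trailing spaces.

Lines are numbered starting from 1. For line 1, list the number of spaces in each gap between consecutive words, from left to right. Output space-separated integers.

Line 1: ['are', 'knife', 'stop'] (min_width=14, slack=1)
Line 2: ['computer', 'banana'] (min_width=15, slack=0)
Line 3: ['universe', 'bean'] (min_width=13, slack=2)
Line 4: ['rock', 'warm'] (min_width=9, slack=6)
Line 5: ['childhood', 'deep'] (min_width=14, slack=1)
Line 6: ['computer', 'a'] (min_width=10, slack=5)

Answer: 2 1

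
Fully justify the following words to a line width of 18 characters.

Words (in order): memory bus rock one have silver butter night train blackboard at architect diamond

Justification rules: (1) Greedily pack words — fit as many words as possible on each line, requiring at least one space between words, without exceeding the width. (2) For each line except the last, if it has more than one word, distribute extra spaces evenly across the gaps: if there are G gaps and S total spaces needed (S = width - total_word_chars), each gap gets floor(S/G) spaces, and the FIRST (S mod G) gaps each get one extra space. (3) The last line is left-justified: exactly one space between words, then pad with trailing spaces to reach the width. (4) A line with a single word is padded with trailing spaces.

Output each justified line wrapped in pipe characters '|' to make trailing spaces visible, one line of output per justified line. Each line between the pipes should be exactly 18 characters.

Line 1: ['memory', 'bus', 'rock'] (min_width=15, slack=3)
Line 2: ['one', 'have', 'silver'] (min_width=15, slack=3)
Line 3: ['butter', 'night', 'train'] (min_width=18, slack=0)
Line 4: ['blackboard', 'at'] (min_width=13, slack=5)
Line 5: ['architect', 'diamond'] (min_width=17, slack=1)

Answer: |memory   bus  rock|
|one   have  silver|
|butter night train|
|blackboard      at|
|architect diamond |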